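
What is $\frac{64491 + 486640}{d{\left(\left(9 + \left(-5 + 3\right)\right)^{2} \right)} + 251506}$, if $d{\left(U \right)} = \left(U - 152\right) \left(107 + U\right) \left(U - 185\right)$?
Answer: $\frac{551131}{2436754} \approx 0.22617$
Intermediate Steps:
$d{\left(U \right)} = \left(-185 + U\right) \left(-152 + U\right) \left(107 + U\right)$ ($d{\left(U \right)} = \left(-152 + U\right) \left(107 + U\right) \left(-185 + U\right) = \left(-185 + U\right) \left(-152 + U\right) \left(107 + U\right)$)
$\frac{64491 + 486640}{d{\left(\left(9 + \left(-5 + 3\right)\right)^{2} \right)} + 251506} = \frac{64491 + 486640}{\left(3008840 + \left(\left(9 + \left(-5 + 3\right)\right)^{2}\right)^{3} - 7939 \left(9 + \left(-5 + 3\right)\right)^{2} - 230 \left(\left(9 + \left(-5 + 3\right)\right)^{2}\right)^{2}\right) + 251506} = \frac{551131}{\left(3008840 + \left(\left(9 - 2\right)^{2}\right)^{3} - 7939 \left(9 - 2\right)^{2} - 230 \left(\left(9 - 2\right)^{2}\right)^{2}\right) + 251506} = \frac{551131}{\left(3008840 + \left(7^{2}\right)^{3} - 7939 \cdot 7^{2} - 230 \left(7^{2}\right)^{2}\right) + 251506} = \frac{551131}{\left(3008840 + 49^{3} - 389011 - 230 \cdot 49^{2}\right) + 251506} = \frac{551131}{\left(3008840 + 117649 - 389011 - 552230\right) + 251506} = \frac{551131}{2185248 + 251506} = \frac{551131}{2436754}$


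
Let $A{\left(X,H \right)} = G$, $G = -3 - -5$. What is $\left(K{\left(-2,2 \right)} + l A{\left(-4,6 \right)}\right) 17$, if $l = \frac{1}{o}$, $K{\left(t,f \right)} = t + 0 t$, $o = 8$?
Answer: $- \frac{119}{4} \approx -29.75$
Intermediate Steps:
$K{\left(t,f \right)} = t$ ($K{\left(t,f \right)} = t + 0 = t$)
$G = 2$ ($G = -3 + 5 = 2$)
$A{\left(X,H \right)} = 2$
$l = \frac{1}{8} \approx 0.125$
$\left(K{\left(-2,2 \right)} + l A{\left(-4,6 \right)}\right) 17 = \left(-2 + \frac{1}{8} \cdot 2\right) 17 = \left(-2 + \frac{1}{4}\right) 17 = \left(- \frac{7}{4}\right) 17 = - \frac{119}{4}$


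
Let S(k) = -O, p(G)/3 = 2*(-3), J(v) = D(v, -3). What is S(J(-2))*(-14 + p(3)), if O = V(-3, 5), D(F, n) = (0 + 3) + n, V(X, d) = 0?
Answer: 0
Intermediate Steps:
D(F, n) = 3 + n
J(v) = 0 (J(v) = 3 - 3 = 0)
p(G) = -18 (p(G) = 3*(2*(-3)) = 3*(-6) = -18)
O = 0
S(k) = 0 (S(k) = -1*0 = 0)
S(J(-2))*(-14 + p(3)) = 0*(-14 - 18) = 0*(-32) = 0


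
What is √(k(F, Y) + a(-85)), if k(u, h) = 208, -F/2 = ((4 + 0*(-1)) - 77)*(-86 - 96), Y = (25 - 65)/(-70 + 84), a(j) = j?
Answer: √123 ≈ 11.091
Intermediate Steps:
Y = -20/7 (Y = -40/14 = -40*1/14 = -20/7 ≈ -2.8571)
F = -26572 (F = -2*((4 + 0*(-1)) - 77)*(-86 - 96) = -2*((4 + 0) - 77)*(-182) = -2*(4 - 77)*(-182) = -(-146)*(-182) = -2*13286 = -26572)
√(k(F, Y) + a(-85)) = √(208 - 85) = √123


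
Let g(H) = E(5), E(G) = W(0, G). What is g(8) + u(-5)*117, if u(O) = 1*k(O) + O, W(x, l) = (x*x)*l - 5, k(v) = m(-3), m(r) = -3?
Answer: -941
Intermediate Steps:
k(v) = -3
W(x, l) = -5 + l*x**2 (W(x, l) = x**2*l - 5 = l*x**2 - 5 = -5 + l*x**2)
u(O) = -3 + O (u(O) = 1*(-3) + O = -3 + O)
E(G) = -5 (E(G) = -5 + G*0**2 = -5 + G*0 = -5 + 0 = -5)
g(H) = -5
g(8) + u(-5)*117 = -5 + (-3 - 5)*117 = -5 - 8*117 = -5 - 936 = -941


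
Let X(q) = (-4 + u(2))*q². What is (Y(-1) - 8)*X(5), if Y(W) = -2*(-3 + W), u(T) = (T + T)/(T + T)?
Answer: 0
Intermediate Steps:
u(T) = 1 (u(T) = (2*T)/((2*T)) = (2*T)*(1/(2*T)) = 1)
Y(W) = 6 - 2*W
X(q) = -3*q² (X(q) = (-4 + 1)*q² = -3*q²)
(Y(-1) - 8)*X(5) = ((6 - 2*(-1)) - 8)*(-3*5²) = ((6 + 2) - 8)*(-3*25) = (8 - 8)*(-75) = 0*(-75) = 0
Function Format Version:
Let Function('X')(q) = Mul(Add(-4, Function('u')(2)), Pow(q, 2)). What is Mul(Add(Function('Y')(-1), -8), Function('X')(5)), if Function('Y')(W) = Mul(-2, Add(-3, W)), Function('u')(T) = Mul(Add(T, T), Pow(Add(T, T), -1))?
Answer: 0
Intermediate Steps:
Function('u')(T) = 1 (Function('u')(T) = Mul(Mul(2, T), Pow(Mul(2, T), -1)) = Mul(Mul(2, T), Mul(Rational(1, 2), Pow(T, -1))) = 1)
Function('Y')(W) = Add(6, Mul(-2, W))
Function('X')(q) = Mul(-3, Pow(q, 2)) (Function('X')(q) = Mul(Add(-4, 1), Pow(q, 2)) = Mul(-3, Pow(q, 2)))
Mul(Add(Function('Y')(-1), -8), Function('X')(5)) = Mul(Add(Add(6, Mul(-2, -1)), -8), Mul(-3, Pow(5, 2))) = Mul(Add(Add(6, 2), -8), Mul(-3, 25)) = Mul(Add(8, -8), -75) = Mul(0, -75) = 0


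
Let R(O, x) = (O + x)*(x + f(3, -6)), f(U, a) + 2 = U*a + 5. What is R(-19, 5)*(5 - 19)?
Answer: -1960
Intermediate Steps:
f(U, a) = 3 + U*a (f(U, a) = -2 + (U*a + 5) = -2 + (5 + U*a) = 3 + U*a)
R(O, x) = (-15 + x)*(O + x) (R(O, x) = (O + x)*(x + (3 + 3*(-6))) = (O + x)*(x + (3 - 18)) = (O + x)*(x - 15) = (O + x)*(-15 + x) = (-15 + x)*(O + x))
R(-19, 5)*(5 - 19) = (5² - 15*(-19) - 15*5 - 19*5)*(5 - 19) = (25 + 285 - 75 - 95)*(-14) = 140*(-14) = -1960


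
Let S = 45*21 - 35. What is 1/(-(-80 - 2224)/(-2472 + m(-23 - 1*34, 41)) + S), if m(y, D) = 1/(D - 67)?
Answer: 64273/58428526 ≈ 0.0011000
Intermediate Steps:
m(y, D) = 1/(-67 + D)
S = 910 (S = 945 - 35 = 910)
1/(-(-80 - 2224)/(-2472 + m(-23 - 1*34, 41)) + S) = 1/(-(-80 - 2224)/(-2472 + 1/(-67 + 41)) + 910) = 1/(-(-2304)/(-2472 + 1/(-26)) + 910) = 1/(-(-2304)/(-2472 - 1/26) + 910) = 1/(-(-2304)/(-64273/26) + 910) = 1/(-(-2304)*(-26)/64273 + 910) = 1/(-1*59904/64273 + 910) = 1/(-59904/64273 + 910) = 1/(58428526/64273) = 64273/58428526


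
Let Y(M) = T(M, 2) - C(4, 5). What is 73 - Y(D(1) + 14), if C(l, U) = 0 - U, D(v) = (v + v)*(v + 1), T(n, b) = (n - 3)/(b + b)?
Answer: 257/4 ≈ 64.250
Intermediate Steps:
T(n, b) = (-3 + n)/(2*b) (T(n, b) = (-3 + n)/((2*b)) = (-3 + n)*(1/(2*b)) = (-3 + n)/(2*b))
D(v) = 2*v*(1 + v) (D(v) = (2*v)*(1 + v) = 2*v*(1 + v))
C(l, U) = -U
Y(M) = 17/4 + M/4 (Y(M) = (½)*(-3 + M)/2 - (-1)*5 = (½)*(½)*(-3 + M) - 1*(-5) = (-¾ + M/4) + 5 = 17/4 + M/4)
73 - Y(D(1) + 14) = 73 - (17/4 + (2*1*(1 + 1) + 14)/4) = 73 - (17/4 + (2*1*2 + 14)/4) = 73 - (17/4 + (4 + 14)/4) = 73 - (17/4 + (¼)*18) = 73 - (17/4 + 9/2) = 73 - 1*35/4 = 73 - 35/4 = 257/4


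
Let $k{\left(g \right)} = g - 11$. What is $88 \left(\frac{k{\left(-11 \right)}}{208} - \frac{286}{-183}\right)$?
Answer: $\frac{305041}{2379} \approx 128.22$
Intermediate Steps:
$k{\left(g \right)} = -11 + g$
$88 \left(\frac{k{\left(-11 \right)}}{208} - \frac{286}{-183}\right) = 88 \left(\frac{-11 - 11}{208} - \frac{286}{-183}\right) = 88 \left(\left(-22\right) \frac{1}{208} - - \frac{286}{183}\right) = 88 \left(- \frac{11}{104} + \frac{286}{183}\right) = 88 \cdot \frac{27731}{19032} = \frac{305041}{2379}$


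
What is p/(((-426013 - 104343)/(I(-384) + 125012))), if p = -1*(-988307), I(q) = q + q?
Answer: -30697803727/132589 ≈ -2.3153e+5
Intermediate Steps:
I(q) = 2*q
p = 988307
p/(((-426013 - 104343)/(I(-384) + 125012))) = 988307/(((-426013 - 104343)/(2*(-384) + 125012))) = 988307/((-530356/(-768 + 125012))) = 988307/((-530356/124244)) = 988307/((-530356*1/124244)) = 988307/(-132589/31061) = 988307*(-31061/132589) = -30697803727/132589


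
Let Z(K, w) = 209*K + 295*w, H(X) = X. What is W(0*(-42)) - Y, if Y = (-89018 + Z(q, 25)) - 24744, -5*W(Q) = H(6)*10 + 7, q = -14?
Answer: 546498/5 ≈ 1.0930e+5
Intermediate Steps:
W(Q) = -67/5 (W(Q) = -(6*10 + 7)/5 = -(60 + 7)/5 = -⅕*67 = -67/5)
Y = -109313 (Y = (-89018 + (209*(-14) + 295*25)) - 24744 = (-89018 + (-2926 + 7375)) - 24744 = (-89018 + 4449) - 24744 = -84569 - 24744 = -109313)
W(0*(-42)) - Y = -67/5 - 1*(-109313) = -67/5 + 109313 = 546498/5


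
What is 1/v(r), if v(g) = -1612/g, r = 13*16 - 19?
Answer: -189/1612 ≈ -0.11725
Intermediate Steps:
r = 189 (r = 208 - 19 = 189)
1/v(r) = 1/(-1612/189) = -189/1612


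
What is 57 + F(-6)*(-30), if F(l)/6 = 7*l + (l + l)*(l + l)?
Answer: -18303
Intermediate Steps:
F(l) = 24*l**2 + 42*l (F(l) = 6*(7*l + (l + l)*(l + l)) = 6*(7*l + (2*l)*(2*l)) = 6*(7*l + 4*l**2) = 6*(4*l**2 + 7*l) = 24*l**2 + 42*l)
57 + F(-6)*(-30) = 57 + (6*(-6)*(7 + 4*(-6)))*(-30) = 57 + (6*(-6)*(7 - 24))*(-30) = 57 + (6*(-6)*(-17))*(-30) = 57 + 612*(-30) = 57 - 18360 = -18303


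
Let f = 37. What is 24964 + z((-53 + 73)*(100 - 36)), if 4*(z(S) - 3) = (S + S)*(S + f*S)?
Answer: 31154567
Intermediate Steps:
z(S) = 3 + 19*S² (z(S) = 3 + ((S + S)*(S + 37*S))/4 = 3 + ((2*S)*(38*S))/4 = 3 + (76*S²)/4 = 3 + 19*S²)
24964 + z((-53 + 73)*(100 - 36)) = 24964 + (3 + 19*((-53 + 73)*(100 - 36))²) = 24964 + (3 + 19*(20*64)²) = 24964 + (3 + 19*1280²) = 24964 + (3 + 19*1638400) = 24964 + (3 + 31129600) = 24964 + 31129603 = 31154567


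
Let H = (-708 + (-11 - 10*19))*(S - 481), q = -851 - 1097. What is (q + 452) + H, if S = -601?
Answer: 982042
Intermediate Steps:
q = -1948
H = 983538 (H = (-708 + (-11 - 10*19))*(-601 - 481) = (-708 + (-11 - 190))*(-1082) = (-708 - 201)*(-1082) = -909*(-1082) = 983538)
(q + 452) + H = (-1948 + 452) + 983538 = -1496 + 983538 = 982042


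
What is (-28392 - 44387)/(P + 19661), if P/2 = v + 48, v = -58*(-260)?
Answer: -10397/7131 ≈ -1.4580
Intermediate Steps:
v = 15080
P = 30256 (P = 2*(15080 + 48) = 2*15128 = 30256)
(-28392 - 44387)/(P + 19661) = (-28392 - 44387)/(30256 + 19661) = -72779/49917 = -72779*1/49917 = -10397/7131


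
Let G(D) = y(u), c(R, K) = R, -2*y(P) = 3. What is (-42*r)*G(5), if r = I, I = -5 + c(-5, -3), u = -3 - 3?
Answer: -630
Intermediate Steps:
u = -6
y(P) = -3/2 (y(P) = -½*3 = -3/2)
G(D) = -3/2
I = -10 (I = -5 - 5 = -10)
r = -10
(-42*r)*G(5) = -42*(-10)*(-3/2) = 420*(-3/2) = -630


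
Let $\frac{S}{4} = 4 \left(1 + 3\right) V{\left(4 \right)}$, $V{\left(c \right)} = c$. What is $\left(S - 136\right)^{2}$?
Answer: $14400$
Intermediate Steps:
$S = 256$ ($S = 4 \cdot 4 \left(1 + 3\right) 4 = 4 \cdot 4 \cdot 4 \cdot 4 = 4 \cdot 16 \cdot 4 = 4 \cdot 64 = 256$)
$\left(S - 136\right)^{2} = \left(256 - 136\right)^{2} = 120^{2} = 14400$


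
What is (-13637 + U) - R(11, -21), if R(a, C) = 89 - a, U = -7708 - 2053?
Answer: -23476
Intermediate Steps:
U = -9761
(-13637 + U) - R(11, -21) = (-13637 - 9761) - (89 - 1*11) = -23398 - (89 - 11) = -23398 - 1*78 = -23398 - 78 = -23476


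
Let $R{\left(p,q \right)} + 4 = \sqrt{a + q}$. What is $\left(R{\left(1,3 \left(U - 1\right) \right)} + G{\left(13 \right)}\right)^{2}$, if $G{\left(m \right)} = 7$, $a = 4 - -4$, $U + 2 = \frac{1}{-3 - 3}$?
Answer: $\frac{\left(6 + i \sqrt{6}\right)^{2}}{4} \approx 7.5 + 7.3485 i$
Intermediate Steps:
$U = - \frac{13}{6}$ ($U = -2 + \frac{1}{-3 - 3} = -2 + \frac{1}{-6} = -2 - \frac{1}{6} = - \frac{13}{6} \approx -2.1667$)
$a = 8$ ($a = 4 + 4 = 8$)
$R{\left(p,q \right)} = -4 + \sqrt{8 + q}$
$\left(R{\left(1,3 \left(U - 1\right) \right)} + G{\left(13 \right)}\right)^{2} = \left(\left(-4 + \sqrt{8 + 3 \left(- \frac{13}{6} - 1\right)}\right) + 7\right)^{2} = \left(\left(-4 + \sqrt{8 + 3 \left(- \frac{19}{6}\right)}\right) + 7\right)^{2} = \left(\left(-4 + \sqrt{8 - \frac{19}{2}}\right) + 7\right)^{2} = \left(\left(-4 + \sqrt{- \frac{3}{2}}\right) + 7\right)^{2} = \left(\left(-4 + \frac{i \sqrt{6}}{2}\right) + 7\right)^{2} = \left(3 + \frac{i \sqrt{6}}{2}\right)^{2}$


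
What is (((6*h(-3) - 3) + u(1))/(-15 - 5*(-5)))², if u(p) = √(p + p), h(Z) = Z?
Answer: (21 - √2)²/100 ≈ 3.8360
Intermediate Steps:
u(p) = √2*√p (u(p) = √(2*p) = √2*√p)
(((6*h(-3) - 3) + u(1))/(-15 - 5*(-5)))² = (((6*(-3) - 3) + √2*√1)/(-15 - 5*(-5)))² = (((-18 - 3) + √2*1)/(-15 + 25))² = ((-21 + √2)/10)² = ((-21 + √2)*(⅒))² = (-21/10 + √2/10)²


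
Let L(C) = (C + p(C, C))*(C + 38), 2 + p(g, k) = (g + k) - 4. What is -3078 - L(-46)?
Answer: -4230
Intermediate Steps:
p(g, k) = -6 + g + k (p(g, k) = -2 + ((g + k) - 4) = -2 + (-4 + g + k) = -6 + g + k)
L(C) = (-6 + 3*C)*(38 + C) (L(C) = (C + (-6 + C + C))*(C + 38) = (C + (-6 + 2*C))*(38 + C) = (-6 + 3*C)*(38 + C))
-3078 - L(-46) = -3078 - (-228 + 3*(-46)² + 108*(-46)) = -3078 - (-228 + 3*2116 - 4968) = -3078 - (-228 + 6348 - 4968) = -3078 - 1*1152 = -3078 - 1152 = -4230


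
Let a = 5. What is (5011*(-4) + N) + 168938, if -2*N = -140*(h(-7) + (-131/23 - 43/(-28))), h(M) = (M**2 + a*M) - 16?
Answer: 6829289/46 ≈ 1.4846e+5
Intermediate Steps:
h(M) = -16 + M**2 + 5*M (h(M) = (M**2 + 5*M) - 16 = -16 + M**2 + 5*M)
N = -19835/46 (N = -(-70)*((-16 + (-7)**2 + 5*(-7)) + (-131/23 - 43/(-28))) = -(-70)*((-16 + 49 - 35) + (-131*1/23 - 43*(-1/28))) = -(-70)*(-2 + (-131/23 + 43/28)) = -(-70)*(-2 - 2679/644) = -(-70)*(-3967)/644 = -1/2*19835/23 = -19835/46 ≈ -431.20)
(5011*(-4) + N) + 168938 = (5011*(-4) - 19835/46) + 168938 = (-20044 - 19835/46) + 168938 = -941859/46 + 168938 = 6829289/46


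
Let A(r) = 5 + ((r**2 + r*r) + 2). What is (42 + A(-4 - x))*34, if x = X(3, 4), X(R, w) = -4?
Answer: 1666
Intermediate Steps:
x = -4
A(r) = 7 + 2*r**2 (A(r) = 5 + ((r**2 + r**2) + 2) = 5 + (2*r**2 + 2) = 5 + (2 + 2*r**2) = 7 + 2*r**2)
(42 + A(-4 - x))*34 = (42 + (7 + 2*(-4 - 1*(-4))**2))*34 = (42 + (7 + 2*(-4 + 4)**2))*34 = (42 + (7 + 2*0**2))*34 = (42 + (7 + 2*0))*34 = (42 + (7 + 0))*34 = (42 + 7)*34 = 49*34 = 1666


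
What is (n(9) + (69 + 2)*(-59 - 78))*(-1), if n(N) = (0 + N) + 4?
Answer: 9714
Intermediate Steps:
n(N) = 4 + N (n(N) = N + 4 = 4 + N)
(n(9) + (69 + 2)*(-59 - 78))*(-1) = ((4 + 9) + (69 + 2)*(-59 - 78))*(-1) = (13 + 71*(-137))*(-1) = (13 - 9727)*(-1) = -9714*(-1) = 9714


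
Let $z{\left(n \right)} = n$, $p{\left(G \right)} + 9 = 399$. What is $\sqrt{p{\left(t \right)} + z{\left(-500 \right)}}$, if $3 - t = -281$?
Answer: $i \sqrt{110} \approx 10.488 i$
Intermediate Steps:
$t = 284$ ($t = 3 - -281 = 3 + 281 = 284$)
$p{\left(G \right)} = 390$ ($p{\left(G \right)} = -9 + 399 = 390$)
$\sqrt{p{\left(t \right)} + z{\left(-500 \right)}} = \sqrt{390 - 500} = \sqrt{-110} = i \sqrt{110}$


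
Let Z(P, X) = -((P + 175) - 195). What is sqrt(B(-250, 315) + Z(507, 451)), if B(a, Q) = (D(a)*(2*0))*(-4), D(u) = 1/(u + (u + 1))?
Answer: I*sqrt(487) ≈ 22.068*I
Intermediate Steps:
D(u) = 1/(1 + 2*u) (D(u) = 1/(u + (1 + u)) = 1/(1 + 2*u))
Z(P, X) = 20 - P (Z(P, X) = -((175 + P) - 195) = -(-20 + P) = 20 - P)
B(a, Q) = 0 (B(a, Q) = ((2*0)/(1 + 2*a))*(-4) = (0/(1 + 2*a))*(-4) = 0*(-4) = 0)
sqrt(B(-250, 315) + Z(507, 451)) = sqrt(0 + (20 - 1*507)) = sqrt(0 + (20 - 507)) = sqrt(0 - 487) = sqrt(-487) = I*sqrt(487)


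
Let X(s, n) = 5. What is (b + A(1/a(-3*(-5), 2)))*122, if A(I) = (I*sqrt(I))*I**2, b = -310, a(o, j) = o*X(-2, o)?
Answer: -37820 + 122*sqrt(3)/6328125 ≈ -37820.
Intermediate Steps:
a(o, j) = 5*o (a(o, j) = o*5 = 5*o)
A(I) = I**(7/2) (A(I) = I**(3/2)*I**2 = I**(7/2))
(b + A(1/a(-3*(-5), 2)))*122 = (-310 + (1/(5*(-3*(-5))))**(7/2))*122 = (-310 + (1/(5*15))**(7/2))*122 = (-310 + (1/75)**(7/2))*122 = (-310 + sqrt(3)/6328125)*122 = -37820 + 122*sqrt(3)/6328125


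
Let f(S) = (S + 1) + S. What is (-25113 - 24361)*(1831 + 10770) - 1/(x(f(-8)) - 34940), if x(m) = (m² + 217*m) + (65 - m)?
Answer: -23621454805859/37890 ≈ -6.2342e+8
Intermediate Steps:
f(S) = 1 + 2*S (f(S) = (1 + S) + S = 1 + 2*S)
x(m) = 65 + m² + 216*m
(-25113 - 24361)*(1831 + 10770) - 1/(x(f(-8)) - 34940) = (-25113 - 24361)*(1831 + 10770) - 1/((65 + (1 + 2*(-8))² + 216*(1 + 2*(-8))) - 34940) = -49474*12601 - 1/((65 + (1 - 16)² + 216*(1 - 16)) - 34940) = -623421874 - 1/((65 + (-15)² + 216*(-15)) - 34940) = -623421874 - 1/((65 + 225 - 3240) - 34940) = -623421874 - 1/(-2950 - 34940) = -623421874 - 1/(-37890) = -623421874 - 1*(-1/37890) = -623421874 + 1/37890 = -23621454805859/37890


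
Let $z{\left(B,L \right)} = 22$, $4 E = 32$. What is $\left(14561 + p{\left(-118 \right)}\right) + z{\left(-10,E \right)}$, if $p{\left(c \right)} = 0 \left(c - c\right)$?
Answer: $14583$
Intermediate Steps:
$E = 8$ ($E = \frac{1}{4} \cdot 32 = 8$)
$p{\left(c \right)} = 0$ ($p{\left(c \right)} = 0 \cdot 0 = 0$)
$\left(14561 + p{\left(-118 \right)}\right) + z{\left(-10,E \right)} = \left(14561 + 0\right) + 22 = 14561 + 22 = 14583$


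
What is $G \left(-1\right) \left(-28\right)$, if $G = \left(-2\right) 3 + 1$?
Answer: $-140$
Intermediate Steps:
$G = -5$ ($G = -6 + 1 = -5$)
$G \left(-1\right) \left(-28\right) = \left(-5\right) \left(-1\right) \left(-28\right) = 5 \left(-28\right) = -140$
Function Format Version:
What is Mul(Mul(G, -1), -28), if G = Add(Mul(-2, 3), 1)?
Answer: -140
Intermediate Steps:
G = -5 (G = Add(-6, 1) = -5)
Mul(Mul(G, -1), -28) = Mul(Mul(-5, -1), -28) = Mul(5, -28) = -140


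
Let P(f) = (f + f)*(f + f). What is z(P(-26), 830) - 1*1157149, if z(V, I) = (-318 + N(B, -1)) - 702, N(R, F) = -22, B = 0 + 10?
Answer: -1158191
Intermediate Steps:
P(f) = 4*f² (P(f) = (2*f)*(2*f) = 4*f²)
B = 10
z(V, I) = -1042 (z(V, I) = (-318 - 22) - 702 = -340 - 702 = -1042)
z(P(-26), 830) - 1*1157149 = -1042 - 1*1157149 = -1042 - 1157149 = -1158191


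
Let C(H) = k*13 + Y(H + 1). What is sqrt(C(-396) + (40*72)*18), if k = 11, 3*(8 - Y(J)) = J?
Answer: 4*sqrt(29319)/3 ≈ 228.30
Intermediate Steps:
Y(J) = 8 - J/3
C(H) = 452/3 - H/3 (C(H) = 11*13 + (8 - (H + 1)/3) = 143 + (8 - (1 + H)/3) = 143 + (8 + (-1/3 - H/3)) = 143 + (23/3 - H/3) = 452/3 - H/3)
sqrt(C(-396) + (40*72)*18) = sqrt((452/3 - 1/3*(-396)) + (40*72)*18) = sqrt((452/3 + 132) + 2880*18) = sqrt(848/3 + 51840) = sqrt(156368/3) = 4*sqrt(29319)/3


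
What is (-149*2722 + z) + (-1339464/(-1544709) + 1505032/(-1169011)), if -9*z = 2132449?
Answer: -3480737612152960135/5417345438397 ≈ -6.4252e+5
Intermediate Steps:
z = -2132449/9 (z = -1/9*2132449 = -2132449/9 ≈ -2.3694e+5)
(-149*2722 + z) + (-1339464/(-1544709) + 1505032/(-1169011)) = (-149*2722 - 2132449/9) + (-1339464/(-1544709) + 1505032/(-1169011)) = (-405578 - 2132449/9) + (-1339464*(-1/1544709) + 1505032*(-1/1169011)) = -5782651/9 + (446488/514903 - 1505032/1169011) = -5782651/9 - 252996108528/601927270933 = -3480737612152960135/5417345438397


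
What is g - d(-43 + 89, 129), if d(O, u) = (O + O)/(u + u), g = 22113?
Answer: 2852531/129 ≈ 22113.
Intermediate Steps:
d(O, u) = O/u (d(O, u) = (2*O)/((2*u)) = (2*O)*(1/(2*u)) = O/u)
g - d(-43 + 89, 129) = 22113 - (-43 + 89)/129 = 22113 - 46/129 = 2852531/129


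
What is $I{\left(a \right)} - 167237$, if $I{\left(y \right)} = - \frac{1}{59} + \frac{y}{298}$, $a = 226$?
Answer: $- \frac{1470173949}{8791} \approx -1.6724 \cdot 10^{5}$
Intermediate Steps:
$I{\left(y \right)} = - \frac{1}{59} + \frac{y}{298}$ ($I{\left(y \right)} = \left(-1\right) \frac{1}{59} + y \frac{1}{298} = - \frac{1}{59} + \frac{y}{298}$)
$I{\left(a \right)} - 167237 = \left(- \frac{1}{59} + \frac{1}{298} \cdot 226\right) - 167237 = \left(- \frac{1}{59} + \frac{113}{149}\right) - 167237 = \frac{6518}{8791} - 167237 = - \frac{1470173949}{8791}$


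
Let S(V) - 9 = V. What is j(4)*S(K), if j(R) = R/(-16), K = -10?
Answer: 1/4 ≈ 0.25000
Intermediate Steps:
S(V) = 9 + V
j(R) = -R/16 (j(R) = R*(-1/16) = -R/16)
j(4)*S(K) = (-1/16*4)*(9 - 10) = -1/4*(-1) = 1/4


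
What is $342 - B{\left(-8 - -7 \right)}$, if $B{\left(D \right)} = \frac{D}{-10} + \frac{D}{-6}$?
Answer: $\frac{5126}{15} \approx 341.73$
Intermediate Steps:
$B{\left(D \right)} = - \frac{4 D}{15}$ ($B{\left(D \right)} = D \left(- \frac{1}{10}\right) + D \left(- \frac{1}{6}\right) = - \frac{D}{10} - \frac{D}{6} = - \frac{4 D}{15}$)
$342 - B{\left(-8 - -7 \right)} = 342 - - \frac{4 \left(-8 - -7\right)}{15} = 342 - - \frac{4 \left(-8 + 7\right)}{15} = 342 - \left(- \frac{4}{15}\right) \left(-1\right) = 342 - \frac{4}{15} = \frac{5126}{15}$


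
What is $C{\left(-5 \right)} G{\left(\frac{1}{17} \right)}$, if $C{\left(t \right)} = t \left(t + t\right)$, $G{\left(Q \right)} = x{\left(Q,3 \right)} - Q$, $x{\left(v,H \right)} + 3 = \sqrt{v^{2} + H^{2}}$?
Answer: $- \frac{2600}{17} + \frac{50 \sqrt{2602}}{17} \approx -2.9123$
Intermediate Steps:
$x{\left(v,H \right)} = -3 + \sqrt{H^{2} + v^{2}}$ ($x{\left(v,H \right)} = -3 + \sqrt{v^{2} + H^{2}} = -3 + \sqrt{H^{2} + v^{2}}$)
$G{\left(Q \right)} = -3 + \sqrt{9 + Q^{2}} - Q$ ($G{\left(Q \right)} = \left(-3 + \sqrt{3^{2} + Q^{2}}\right) - Q = \left(-3 + \sqrt{9 + Q^{2}}\right) - Q = -3 + \sqrt{9 + Q^{2}} - Q$)
$C{\left(t \right)} = 2 t^{2}$ ($C{\left(t \right)} = t 2 t = 2 t^{2}$)
$C{\left(-5 \right)} G{\left(\frac{1}{17} \right)} = 2 \left(-5\right)^{2} \left(-3 + \sqrt{9 + \left(\frac{1}{17}\right)^{2}} - \frac{1}{17}\right) = 2 \cdot 25 \left(-3 + \sqrt{9 + \left(\frac{1}{17}\right)^{2}} - \frac{1}{17}\right) = 50 \left(-3 + \sqrt{9 + \frac{1}{289}} - \frac{1}{17}\right) = 50 \left(-3 + \sqrt{\frac{2602}{289}} - \frac{1}{17}\right) = 50 \left(-3 + \frac{\sqrt{2602}}{17} - \frac{1}{17}\right) = 50 \left(- \frac{52}{17} + \frac{\sqrt{2602}}{17}\right) = - \frac{2600}{17} + \frac{50 \sqrt{2602}}{17}$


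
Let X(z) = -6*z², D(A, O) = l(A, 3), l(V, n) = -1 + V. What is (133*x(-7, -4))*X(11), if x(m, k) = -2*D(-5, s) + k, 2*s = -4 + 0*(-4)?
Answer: -772464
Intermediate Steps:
s = -2 (s = (-4 + 0*(-4))/2 = (-4 + 0)/2 = (½)*(-4) = -2)
D(A, O) = -1 + A
x(m, k) = 12 + k (x(m, k) = -2*(-1 - 5) + k = -2*(-6) + k = 12 + k)
(133*x(-7, -4))*X(11) = (133*(12 - 4))*(-6*11²) = (133*8)*(-6*121) = 1064*(-726) = -772464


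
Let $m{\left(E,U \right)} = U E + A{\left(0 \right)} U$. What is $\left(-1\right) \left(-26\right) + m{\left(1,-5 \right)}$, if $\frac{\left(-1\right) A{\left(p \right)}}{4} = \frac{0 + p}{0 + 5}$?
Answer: $21$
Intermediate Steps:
$A{\left(p \right)} = - \frac{4 p}{5}$ ($A{\left(p \right)} = - 4 \frac{0 + p}{0 + 5} = - 4 \frac{p}{5} = - \frac{4 p}{5}$)
$m{\left(E,U \right)} = E U$ ($m{\left(E,U \right)} = U E + \left(- \frac{4}{5}\right) 0 U = E U + 0 U = E U + 0 = E U$)
$\left(-1\right) \left(-26\right) + m{\left(1,-5 \right)} = \left(-1\right) \left(-26\right) + 1 \left(-5\right) = 26 - 5 = 21$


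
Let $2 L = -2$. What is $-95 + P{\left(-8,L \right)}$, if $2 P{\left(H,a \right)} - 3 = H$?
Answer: $- \frac{195}{2} \approx -97.5$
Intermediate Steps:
$L = -1$ ($L = \frac{1}{2} \left(-2\right) = -1$)
$P{\left(H,a \right)} = \frac{3}{2} + \frac{H}{2}$
$-95 + P{\left(-8,L \right)} = -95 + \left(\frac{3}{2} + \frac{1}{2} \left(-8\right)\right) = -95 + \left(\frac{3}{2} - 4\right) = -95 - \frac{5}{2} = - \frac{195}{2}$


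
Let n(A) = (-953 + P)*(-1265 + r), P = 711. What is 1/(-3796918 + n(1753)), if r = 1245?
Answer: -1/3792078 ≈ -2.6371e-7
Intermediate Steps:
n(A) = 4840 (n(A) = (-953 + 711)*(-1265 + 1245) = -242*(-20) = 4840)
1/(-3796918 + n(1753)) = 1/(-3796918 + 4840) = 1/(-3792078) = -1/3792078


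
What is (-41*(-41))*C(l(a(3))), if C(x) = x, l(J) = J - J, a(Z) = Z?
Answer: 0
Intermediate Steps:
l(J) = 0
(-41*(-41))*C(l(a(3))) = -41*(-41)*0 = 1681*0 = 0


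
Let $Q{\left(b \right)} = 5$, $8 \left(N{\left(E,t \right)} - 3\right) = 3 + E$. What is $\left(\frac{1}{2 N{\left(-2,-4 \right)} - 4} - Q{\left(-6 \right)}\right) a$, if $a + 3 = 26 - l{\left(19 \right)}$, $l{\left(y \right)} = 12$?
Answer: $- \frac{451}{9} \approx -50.111$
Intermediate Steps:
$N{\left(E,t \right)} = \frac{27}{8} + \frac{E}{8}$ ($N{\left(E,t \right)} = 3 + \frac{3 + E}{8} = 3 + \left(\frac{3}{8} + \frac{E}{8}\right) = \frac{27}{8} + \frac{E}{8}$)
$a = 11$ ($a = -3 + \left(26 - 12\right) = -3 + 14 = 11$)
$\left(\frac{1}{2 N{\left(-2,-4 \right)} - 4} - Q{\left(-6 \right)}\right) a = \left(\frac{1}{2 \left(\frac{27}{8} + \frac{1}{8} \left(-2\right)\right) - 4} - 5\right) 11 = \left(\frac{1}{2 \left(\frac{27}{8} - \frac{1}{4}\right) - 4} - 5\right) 11 = \left(\frac{1}{2 \cdot \frac{25}{8} - 4} - 5\right) 11 = \left(\frac{1}{\frac{25}{4} - 4} - 5\right) 11 = \left(\frac{1}{\frac{9}{4}} - 5\right) 11 = \left(\frac{4}{9} - 5\right) 11 = \left(- \frac{41}{9}\right) 11 = - \frac{451}{9}$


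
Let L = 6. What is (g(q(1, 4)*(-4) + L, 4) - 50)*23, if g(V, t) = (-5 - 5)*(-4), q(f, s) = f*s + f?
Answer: -230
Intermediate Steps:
q(f, s) = f + f*s
g(V, t) = 40 (g(V, t) = -10*(-4) = 40)
(g(q(1, 4)*(-4) + L, 4) - 50)*23 = (40 - 50)*23 = -10*23 = -230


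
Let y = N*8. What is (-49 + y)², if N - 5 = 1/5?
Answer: 1369/25 ≈ 54.760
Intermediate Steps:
N = 26/5 (N = 5 + 1/5 = 5 + ⅕ = 26/5 ≈ 5.2000)
y = 208/5 (y = (26/5)*8 = 208/5 ≈ 41.600)
(-49 + y)² = (-49 + 208/5)² = (-37/5)² = 1369/25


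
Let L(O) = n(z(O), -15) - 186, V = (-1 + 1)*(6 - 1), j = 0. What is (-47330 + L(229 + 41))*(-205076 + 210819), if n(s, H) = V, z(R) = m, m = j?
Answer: -272884388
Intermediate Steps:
m = 0
z(R) = 0
V = 0 (V = 0*5 = 0)
n(s, H) = 0
L(O) = -186 (L(O) = 0 - 186 = -186)
(-47330 + L(229 + 41))*(-205076 + 210819) = (-47330 - 186)*(-205076 + 210819) = -47516*5743 = -272884388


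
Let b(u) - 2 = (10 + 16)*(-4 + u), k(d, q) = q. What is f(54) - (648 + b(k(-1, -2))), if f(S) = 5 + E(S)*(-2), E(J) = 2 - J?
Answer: -385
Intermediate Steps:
f(S) = 1 + 2*S (f(S) = 5 + (2 - S)*(-2) = 5 + (-4 + 2*S) = 1 + 2*S)
b(u) = -102 + 26*u (b(u) = 2 + (10 + 16)*(-4 + u) = 2 + 26*(-4 + u) = 2 + (-104 + 26*u) = -102 + 26*u)
f(54) - (648 + b(k(-1, -2))) = (1 + 2*54) - (648 + (-102 + 26*(-2))) = (1 + 108) - (648 + (-102 - 52)) = 109 - (648 - 154) = 109 - 1*494 = 109 - 494 = -385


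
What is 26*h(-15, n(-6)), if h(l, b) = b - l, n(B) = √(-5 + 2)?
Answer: 390 + 26*I*√3 ≈ 390.0 + 45.033*I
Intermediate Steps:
n(B) = I*√3 (n(B) = √(-3) = I*√3)
26*h(-15, n(-6)) = 26*(I*√3 - 1*(-15)) = 26*(I*√3 + 15) = 26*(15 + I*√3) = 390 + 26*I*√3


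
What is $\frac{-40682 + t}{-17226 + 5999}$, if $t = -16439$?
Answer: $\frac{57121}{11227} \approx 5.0878$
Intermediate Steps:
$\frac{-40682 + t}{-17226 + 5999} = \frac{-40682 - 16439}{-17226 + 5999} = - \frac{57121}{-11227} = \left(-57121\right) \left(- \frac{1}{11227}\right) = \frac{57121}{11227}$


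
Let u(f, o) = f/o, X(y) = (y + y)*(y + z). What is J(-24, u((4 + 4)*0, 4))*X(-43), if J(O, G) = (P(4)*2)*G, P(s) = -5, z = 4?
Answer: 0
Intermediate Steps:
X(y) = 2*y*(4 + y) (X(y) = (y + y)*(y + 4) = (2*y)*(4 + y) = 2*y*(4 + y))
J(O, G) = -10*G (J(O, G) = (-5*2)*G = -10*G)
J(-24, u((4 + 4)*0, 4))*X(-43) = (-10*(4 + 4)*0/4)*(2*(-43)*(4 - 43)) = (-10*8*0/4)*(2*(-43)*(-39)) = -0/4*3354 = -10*0*3354 = 0*3354 = 0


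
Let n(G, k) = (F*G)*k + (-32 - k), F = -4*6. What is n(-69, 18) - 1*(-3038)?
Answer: 32796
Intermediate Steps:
F = -24
n(G, k) = -32 - k - 24*G*k (n(G, k) = (-24*G)*k + (-32 - k) = -24*G*k + (-32 - k) = -32 - k - 24*G*k)
n(-69, 18) - 1*(-3038) = (-32 - 1*18 - 24*(-69)*18) - 1*(-3038) = (-32 - 18 + 29808) + 3038 = 29758 + 3038 = 32796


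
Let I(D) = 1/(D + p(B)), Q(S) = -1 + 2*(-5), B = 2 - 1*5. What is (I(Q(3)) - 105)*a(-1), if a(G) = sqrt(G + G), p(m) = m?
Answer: -1471*I*sqrt(2)/14 ≈ -148.59*I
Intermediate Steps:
B = -3 (B = 2 - 5 = -3)
a(G) = sqrt(2)*sqrt(G) (a(G) = sqrt(2*G) = sqrt(2)*sqrt(G))
Q(S) = -11 (Q(S) = -1 - 10 = -11)
I(D) = 1/(-3 + D) (I(D) = 1/(D - 3) = 1/(-3 + D))
(I(Q(3)) - 105)*a(-1) = (1/(-3 - 11) - 105)*(sqrt(2)*sqrt(-1)) = (1/(-14) - 105)*(sqrt(2)*I) = (-1/14 - 105)*(I*sqrt(2)) = -1471*I*sqrt(2)/14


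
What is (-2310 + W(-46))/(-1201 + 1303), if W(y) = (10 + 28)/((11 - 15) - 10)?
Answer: -16189/714 ≈ -22.674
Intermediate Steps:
W(y) = -19/7 (W(y) = 38/(-4 - 10) = 38/(-14) = 38*(-1/14) = -19/7)
(-2310 + W(-46))/(-1201 + 1303) = (-2310 - 19/7)/(-1201 + 1303) = -16189/7/102 = -16189/7*1/102 = -16189/714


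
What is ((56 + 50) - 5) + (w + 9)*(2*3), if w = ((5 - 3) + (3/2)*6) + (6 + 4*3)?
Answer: 329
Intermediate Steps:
w = 29 (w = (2 + (3*(½))*6) + (6 + 12) = (2 + (3/2)*6) + 18 = (2 + 9) + 18 = 11 + 18 = 29)
((56 + 50) - 5) + (w + 9)*(2*3) = ((56 + 50) - 5) + (29 + 9)*(2*3) = (106 - 5) + 38*6 = 101 + 228 = 329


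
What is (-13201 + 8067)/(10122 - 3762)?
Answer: -2567/3180 ≈ -0.80723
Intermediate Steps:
(-13201 + 8067)/(10122 - 3762) = -5134/6360 = -5134*1/6360 = -2567/3180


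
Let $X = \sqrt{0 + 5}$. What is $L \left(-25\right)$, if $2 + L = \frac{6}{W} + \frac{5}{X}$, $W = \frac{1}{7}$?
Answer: $-1000 - 25 \sqrt{5} \approx -1055.9$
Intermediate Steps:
$X = \sqrt{5} \approx 2.2361$
$W = \frac{1}{7} \approx 0.14286$
$L = 40 + \sqrt{5}$ ($L = -2 + \left(6 \frac{1}{\frac{1}{7}} + \frac{5}{\sqrt{5}}\right) = -2 + \left(6 \cdot 7 + 5 \frac{\sqrt{5}}{5}\right) = -2 + \left(42 + \sqrt{5}\right) = 40 + \sqrt{5} \approx 42.236$)
$L \left(-25\right) = \left(40 + \sqrt{5}\right) \left(-25\right) = -1000 - 25 \sqrt{5}$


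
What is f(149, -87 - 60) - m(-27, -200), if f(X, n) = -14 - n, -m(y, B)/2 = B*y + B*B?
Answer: 90933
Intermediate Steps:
m(y, B) = -2*B² - 2*B*y (m(y, B) = -2*(B*y + B*B) = -2*(B*y + B²) = -2*(B² + B*y) = -2*B² - 2*B*y)
f(149, -87 - 60) - m(-27, -200) = (-14 - (-87 - 60)) - (-2)*(-200)*(-200 - 27) = (-14 - 1*(-147)) - (-2)*(-200)*(-227) = (-14 + 147) - 1*(-90800) = 133 + 90800 = 90933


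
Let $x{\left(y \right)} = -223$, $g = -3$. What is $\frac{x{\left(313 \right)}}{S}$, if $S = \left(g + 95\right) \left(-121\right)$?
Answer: $\frac{223}{11132} \approx 0.020032$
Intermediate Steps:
$S = -11132$ ($S = \left(-3 + 95\right) \left(-121\right) = 92 \left(-121\right) = -11132$)
$\frac{x{\left(313 \right)}}{S} = - \frac{223}{-11132} = \left(-223\right) \left(- \frac{1}{11132}\right) = \frac{223}{11132}$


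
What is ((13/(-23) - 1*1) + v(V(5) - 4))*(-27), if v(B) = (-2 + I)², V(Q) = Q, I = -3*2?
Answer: -38772/23 ≈ -1685.7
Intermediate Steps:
I = -6
v(B) = 64 (v(B) = (-2 - 6)² = (-8)² = 64)
((13/(-23) - 1*1) + v(V(5) - 4))*(-27) = ((13/(-23) - 1*1) + 64)*(-27) = ((13*(-1/23) - 1) + 64)*(-27) = ((-13/23 - 1) + 64)*(-27) = (-36/23 + 64)*(-27) = (1436/23)*(-27) = -38772/23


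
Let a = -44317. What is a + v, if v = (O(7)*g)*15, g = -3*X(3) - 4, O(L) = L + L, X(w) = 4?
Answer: -47677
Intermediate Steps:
O(L) = 2*L
g = -16 (g = -3*4 - 4 = -12 - 4 = -16)
v = -3360 (v = ((2*7)*(-16))*15 = (14*(-16))*15 = -224*15 = -3360)
a + v = -44317 - 3360 = -47677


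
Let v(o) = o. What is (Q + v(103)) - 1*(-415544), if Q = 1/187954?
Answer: 78122516239/187954 ≈ 4.1565e+5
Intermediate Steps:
Q = 1/187954 ≈ 5.3204e-6
(Q + v(103)) - 1*(-415544) = (1/187954 + 103) - 1*(-415544) = 19359263/187954 + 415544 = 78122516239/187954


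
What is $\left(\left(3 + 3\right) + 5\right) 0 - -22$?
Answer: $22$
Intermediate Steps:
$\left(\left(3 + 3\right) + 5\right) 0 - -22 = \left(6 + 5\right) 0 + 22 = 11 \cdot 0 + 22 = 0 + 22 = 22$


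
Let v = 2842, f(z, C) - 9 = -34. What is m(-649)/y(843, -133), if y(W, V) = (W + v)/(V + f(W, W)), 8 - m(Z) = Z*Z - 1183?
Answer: 13272316/737 ≈ 18009.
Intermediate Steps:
f(z, C) = -25 (f(z, C) = 9 - 34 = -25)
m(Z) = 1191 - Z² (m(Z) = 8 - (Z*Z - 1183) = 8 - (Z² - 1183) = 8 - (-1183 + Z²) = 8 + (1183 - Z²) = 1191 - Z²)
y(W, V) = (2842 + W)/(-25 + V) (y(W, V) = (W + 2842)/(V - 25) = (2842 + W)/(-25 + V))
m(-649)/y(843, -133) = (1191 - 1*(-649)²)/(((2842 + 843)/(-25 - 133))) = (1191 - 1*421201)/((3685/(-158))) = (1191 - 421201)/((-1/158*3685)) = -420010/(-3685/158) = -420010*(-158/3685) = 13272316/737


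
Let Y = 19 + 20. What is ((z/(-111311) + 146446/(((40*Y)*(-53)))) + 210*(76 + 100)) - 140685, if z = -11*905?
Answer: -477308360842153/4601596740 ≈ -1.0373e+5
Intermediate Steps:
Y = 39
z = -9955
((z/(-111311) + 146446/(((40*Y)*(-53)))) + 210*(76 + 100)) - 140685 = ((-9955/(-111311) + 146446/(((40*39)*(-53)))) + 210*(76 + 100)) - 140685 = ((-9955*(-1/111311) + 146446/((1560*(-53)))) + 210*176) - 140685 = ((9955/111311 + 146446/(-82680)) + 36960) - 140685 = ((9955/111311 + 146446*(-1/82680)) + 36960) - 140685 = ((9955/111311 - 73223/41340) + 36960) - 140685 = (-7738985653/4601596740 + 36960) - 140685 = 170067276524747/4601596740 - 140685 = -477308360842153/4601596740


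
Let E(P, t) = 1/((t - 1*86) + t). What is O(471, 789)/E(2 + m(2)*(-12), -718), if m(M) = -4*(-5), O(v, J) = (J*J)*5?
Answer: -4737384810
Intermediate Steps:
O(v, J) = 5*J**2 (O(v, J) = J**2*5 = 5*J**2)
m(M) = 20
E(P, t) = 1/(-86 + 2*t) (E(P, t) = 1/((t - 86) + t) = 1/((-86 + t) + t) = 1/(-86 + 2*t))
O(471, 789)/E(2 + m(2)*(-12), -718) = (5*789**2)/((1/(2*(-43 - 718)))) = (5*622521)/(((1/2)/(-761))) = 3112605/(((1/2)*(-1/761))) = 3112605/(-1/1522) = 3112605*(-1522) = -4737384810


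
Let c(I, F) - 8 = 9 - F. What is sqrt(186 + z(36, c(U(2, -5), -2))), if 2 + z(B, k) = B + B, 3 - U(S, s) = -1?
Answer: 16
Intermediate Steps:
U(S, s) = 4 (U(S, s) = 3 - 1*(-1) = 3 + 1 = 4)
c(I, F) = 17 - F (c(I, F) = 8 + (9 - F) = 17 - F)
z(B, k) = -2 + 2*B (z(B, k) = -2 + (B + B) = -2 + 2*B)
sqrt(186 + z(36, c(U(2, -5), -2))) = sqrt(186 + (-2 + 2*36)) = sqrt(186 + (-2 + 72)) = sqrt(186 + 70) = sqrt(256) = 16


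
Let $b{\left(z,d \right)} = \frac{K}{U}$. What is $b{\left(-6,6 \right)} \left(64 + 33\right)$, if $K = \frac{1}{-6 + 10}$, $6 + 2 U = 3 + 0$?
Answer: $- \frac{97}{6} \approx -16.167$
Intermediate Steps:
$U = - \frac{3}{2}$ ($U = -3 + \frac{3 + 0}{2} = -3 + \frac{1}{2} \cdot 3 = -3 + \frac{3}{2} = - \frac{3}{2} \approx -1.5$)
$K = \frac{1}{4} \approx 0.25$
$b{\left(z,d \right)} = - \frac{1}{6}$ ($b{\left(z,d \right)} = \frac{1}{4 \left(- \frac{3}{2}\right)} = \frac{1}{4} \left(- \frac{2}{3}\right) = - \frac{1}{6}$)
$b{\left(-6,6 \right)} \left(64 + 33\right) = - \frac{64 + 33}{6} = \left(- \frac{1}{6}\right) 97 = - \frac{97}{6}$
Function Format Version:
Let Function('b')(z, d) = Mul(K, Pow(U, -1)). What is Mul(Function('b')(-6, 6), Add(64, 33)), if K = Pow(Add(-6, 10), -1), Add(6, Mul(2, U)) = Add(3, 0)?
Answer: Rational(-97, 6) ≈ -16.167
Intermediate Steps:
U = Rational(-3, 2) (U = Add(-3, Mul(Rational(1, 2), Add(3, 0))) = Add(-3, Mul(Rational(1, 2), 3)) = Add(-3, Rational(3, 2)) = Rational(-3, 2) ≈ -1.5000)
K = Rational(1, 4) (K = Pow(4, -1) = Rational(1, 4) ≈ 0.25000)
Function('b')(z, d) = Rational(-1, 6) (Function('b')(z, d) = Mul(Rational(1, 4), Pow(Rational(-3, 2), -1)) = Mul(Rational(1, 4), Rational(-2, 3)) = Rational(-1, 6))
Mul(Function('b')(-6, 6), Add(64, 33)) = Mul(Rational(-1, 6), Add(64, 33)) = Mul(Rational(-1, 6), 97) = Rational(-97, 6)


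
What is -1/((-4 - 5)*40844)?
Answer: 1/367596 ≈ 2.7204e-6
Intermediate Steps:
-1/((-4 - 5)*40844) = -1/((-9*40844)) = -1/(-367596) = -1*(-1/367596) = 1/367596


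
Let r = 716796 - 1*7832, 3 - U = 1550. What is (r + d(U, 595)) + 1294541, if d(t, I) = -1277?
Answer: 2002228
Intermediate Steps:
U = -1547 (U = 3 - 1*1550 = 3 - 1550 = -1547)
r = 708964 (r = 716796 - 7832 = 708964)
(r + d(U, 595)) + 1294541 = (708964 - 1277) + 1294541 = 707687 + 1294541 = 2002228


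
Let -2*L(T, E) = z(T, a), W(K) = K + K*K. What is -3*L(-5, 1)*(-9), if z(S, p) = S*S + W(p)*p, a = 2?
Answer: -999/2 ≈ -499.50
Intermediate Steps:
W(K) = K + K**2
z(S, p) = S**2 + p**2*(1 + p) (z(S, p) = S*S + (p*(1 + p))*p = S**2 + p**2*(1 + p))
L(T, E) = -6 - T**2/2 (L(T, E) = -(T**2 + 2**2*(1 + 2))/2 = -(T**2 + 4*3)/2 = -(T**2 + 12)/2 = -(12 + T**2)/2 = -6 - T**2/2)
-3*L(-5, 1)*(-9) = -3*(-6 - 1/2*(-5)**2)*(-9) = -3*(-6 - 1/2*25)*(-9) = -3*(-6 - 25/2)*(-9) = -3*(-37/2)*(-9) = (111/2)*(-9) = -999/2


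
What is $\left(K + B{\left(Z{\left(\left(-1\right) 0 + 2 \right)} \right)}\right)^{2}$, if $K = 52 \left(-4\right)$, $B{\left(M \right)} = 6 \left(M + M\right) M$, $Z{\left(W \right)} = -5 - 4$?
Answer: $583696$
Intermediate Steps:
$Z{\left(W \right)} = -9$
$B{\left(M \right)} = 12 M^{2}$ ($B{\left(M \right)} = 6 \cdot 2 M M = 12 M M = 12 M^{2}$)
$K = -208$
$\left(K + B{\left(Z{\left(\left(-1\right) 0 + 2 \right)} \right)}\right)^{2} = \left(-208 + 12 \left(-9\right)^{2}\right)^{2} = \left(-208 + 12 \cdot 81\right)^{2} = \left(-208 + 972\right)^{2} = 764^{2} = 583696$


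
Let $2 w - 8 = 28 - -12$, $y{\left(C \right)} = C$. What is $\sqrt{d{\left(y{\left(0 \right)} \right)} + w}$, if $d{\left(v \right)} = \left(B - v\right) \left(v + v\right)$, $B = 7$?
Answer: $2 \sqrt{6} \approx 4.899$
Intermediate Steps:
$d{\left(v \right)} = 2 v \left(7 - v\right)$ ($d{\left(v \right)} = \left(7 - v\right) \left(v + v\right) = \left(7 - v\right) 2 v = 2 v \left(7 - v\right)$)
$w = 24$ ($w = 4 + \frac{28 - -12}{2} = 4 + \frac{28 + 12}{2} = 4 + \frac{1}{2} \cdot 40 = 4 + 20 = 24$)
$\sqrt{d{\left(y{\left(0 \right)} \right)} + w} = \sqrt{2 \cdot 0 \left(7 - 0\right) + 24} = \sqrt{2 \cdot 0 \left(7 + 0\right) + 24} = \sqrt{2 \cdot 0 \cdot 7 + 24} = \sqrt{0 + 24} = \sqrt{24} = 2 \sqrt{6}$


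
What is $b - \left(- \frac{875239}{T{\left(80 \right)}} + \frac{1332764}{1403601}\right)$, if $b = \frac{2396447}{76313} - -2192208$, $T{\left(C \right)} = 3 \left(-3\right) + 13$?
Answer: $\frac{1033018454837739083}{428452012452} \approx 2.411 \cdot 10^{6}$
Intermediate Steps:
$T{\left(C \right)} = 4$ ($T{\left(C \right)} = -9 + 13 = 4$)
$b = \frac{167296365551}{76313}$ ($b = 2396447 \cdot \frac{1}{76313} + 2192208 = \frac{2396447}{76313} + 2192208 = \frac{167296365551}{76313} \approx 2.1922 \cdot 10^{6}$)
$b - \left(- \frac{875239}{T{\left(80 \right)}} + \frac{1332764}{1403601}\right) = \frac{167296365551}{76313} - \left(- \frac{875239}{4} + \frac{1332764}{1403601}\right) = \frac{167296365551}{76313} - - \frac{1228481004583}{5614404} = \frac{167296365551}{76313} + \frac{1228481004583}{5614404} = \frac{1033018454837739083}{428452012452}$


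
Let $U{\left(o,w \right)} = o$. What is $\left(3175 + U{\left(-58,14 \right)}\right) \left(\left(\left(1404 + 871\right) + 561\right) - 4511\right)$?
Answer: $-5220975$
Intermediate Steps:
$\left(3175 + U{\left(-58,14 \right)}\right) \left(\left(\left(1404 + 871\right) + 561\right) - 4511\right) = \left(3175 - 58\right) \left(\left(\left(1404 + 871\right) + 561\right) - 4511\right) = 3117 \left(\left(2275 + 561\right) - 4511\right) = 3117 \left(2836 - 4511\right) = 3117 \left(-1675\right) = -5220975$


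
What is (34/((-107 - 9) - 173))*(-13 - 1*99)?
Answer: 224/17 ≈ 13.176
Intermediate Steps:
(34/((-107 - 9) - 173))*(-13 - 1*99) = (34/(-116 - 173))*(-13 - 99) = (34/(-289))*(-112) = -1/289*34*(-112) = -2/17*(-112) = 224/17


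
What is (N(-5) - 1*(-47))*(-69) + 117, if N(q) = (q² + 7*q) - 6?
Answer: -2022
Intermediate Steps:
N(q) = -6 + q² + 7*q
(N(-5) - 1*(-47))*(-69) + 117 = ((-6 + (-5)² + 7*(-5)) - 1*(-47))*(-69) + 117 = ((-6 + 25 - 35) + 47)*(-69) + 117 = (-16 + 47)*(-69) + 117 = 31*(-69) + 117 = -2139 + 117 = -2022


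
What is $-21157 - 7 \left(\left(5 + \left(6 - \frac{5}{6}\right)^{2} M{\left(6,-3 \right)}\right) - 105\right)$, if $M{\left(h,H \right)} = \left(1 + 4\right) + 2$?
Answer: $- \frac{783541}{36} \approx -21765.0$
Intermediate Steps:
$M{\left(h,H \right)} = 7$ ($M{\left(h,H \right)} = 5 + 2 = 7$)
$-21157 - 7 \left(\left(5 + \left(6 - \frac{5}{6}\right)^{2} M{\left(6,-3 \right)}\right) - 105\right) = -21157 - 7 \left(\left(5 + \left(6 - \frac{5}{6}\right)^{2} \cdot 7\right) - 105\right) = -21157 - 7 \left(\left(5 + \left(\frac{31}{6}\right)^{2} \cdot 7\right) - 105\right) = -21157 - 7 \left(\left(5 + \frac{961}{36} \cdot 7\right) - 105\right) = -21157 - 7 \left(\left(5 + \frac{6727}{36}\right) - 105\right) = -21157 - 7 \left(\frac{6907}{36} - 105\right) = -21157 - 7 \cdot \frac{3127}{36} = -21157 - \frac{21889}{36} = - \frac{783541}{36}$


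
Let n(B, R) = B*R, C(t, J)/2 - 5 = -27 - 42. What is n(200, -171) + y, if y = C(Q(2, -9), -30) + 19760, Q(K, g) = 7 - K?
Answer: -14568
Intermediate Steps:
C(t, J) = -128 (C(t, J) = 10 + 2*(-27 - 42) = 10 + 2*(-69) = 10 - 138 = -128)
y = 19632 (y = -128 + 19760 = 19632)
n(200, -171) + y = 200*(-171) + 19632 = -34200 + 19632 = -14568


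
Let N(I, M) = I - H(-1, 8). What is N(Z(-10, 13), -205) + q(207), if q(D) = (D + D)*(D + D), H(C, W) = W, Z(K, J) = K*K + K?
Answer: 171478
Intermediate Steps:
Z(K, J) = K + K**2 (Z(K, J) = K**2 + K = K + K**2)
N(I, M) = -8 + I (N(I, M) = I - 1*8 = I - 8 = -8 + I)
q(D) = 4*D**2 (q(D) = (2*D)*(2*D) = 4*D**2)
N(Z(-10, 13), -205) + q(207) = (-8 - 10*(1 - 10)) + 4*207**2 = (-8 - 10*(-9)) + 4*42849 = (-8 + 90) + 171396 = 82 + 171396 = 171478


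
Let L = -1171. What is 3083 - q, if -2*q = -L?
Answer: 7337/2 ≈ 3668.5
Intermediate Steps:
q = -1171/2 (q = -(-1)*(-1171)/2 = -½*1171 = -1171/2 ≈ -585.50)
3083 - q = 3083 - 1*(-1171/2) = 3083 + 1171/2 = 7337/2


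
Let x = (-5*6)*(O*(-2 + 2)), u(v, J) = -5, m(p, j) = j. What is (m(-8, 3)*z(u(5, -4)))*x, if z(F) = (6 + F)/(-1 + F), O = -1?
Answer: 0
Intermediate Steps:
z(F) = (6 + F)/(-1 + F)
x = 0 (x = (-5*6)*(-(-2 + 2)) = -(-30)*0 = -30*0 = 0)
(m(-8, 3)*z(u(5, -4)))*x = (3*((6 - 5)/(-1 - 5)))*0 = (3*(1/(-6)))*0 = (3*(-⅙*1))*0 = (3*(-⅙))*0 = -½*0 = 0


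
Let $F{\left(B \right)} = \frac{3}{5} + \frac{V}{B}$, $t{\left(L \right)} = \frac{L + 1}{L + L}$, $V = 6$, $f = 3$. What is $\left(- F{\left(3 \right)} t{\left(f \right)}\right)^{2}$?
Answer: $\frac{676}{225} \approx 3.0044$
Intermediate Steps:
$t{\left(L \right)} = \frac{1 + L}{2 L}$
$F{\left(B \right)} = \frac{3}{5} + \frac{6}{B}$
$\left(- F{\left(3 \right)} t{\left(f \right)}\right)^{2} = \left(- (\frac{3}{5} + \frac{6}{3}) \frac{1 + 3}{2 \cdot 3}\right)^{2} = \left(- (\frac{3}{5} + 6 \cdot \frac{1}{3}) \frac{1}{2} \cdot \frac{1}{3} \cdot 4\right)^{2} = \left(- (\frac{3}{5} + 2) \frac{2}{3}\right)^{2} = \left(\left(-1\right) \frac{13}{5} \cdot \frac{2}{3}\right)^{2} = \left(\left(- \frac{13}{5}\right) \frac{2}{3}\right)^{2} = \left(- \frac{26}{15}\right)^{2} = \frac{676}{225}$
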